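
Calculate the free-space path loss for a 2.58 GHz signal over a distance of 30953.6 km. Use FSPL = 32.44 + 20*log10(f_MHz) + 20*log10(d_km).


f = 2.58 GHz = 2580.0000 MHz
d = 30953.6 km
FSPL = 32.44 + 20*log10(2580.0000) + 20*log10(30953.6)
FSPL = 32.44 + 68.2324 + 89.8142
FSPL = 190.4866 dB

190.4866 dB


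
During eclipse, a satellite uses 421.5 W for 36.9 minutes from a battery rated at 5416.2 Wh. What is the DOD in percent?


E_used = P * t / 60 = 421.5 * 36.9 / 60 = 259.2225 Wh
DOD = E_used / E_total * 100 = 259.2225 / 5416.2 * 100
DOD = 4.7861 %

4.7861 %


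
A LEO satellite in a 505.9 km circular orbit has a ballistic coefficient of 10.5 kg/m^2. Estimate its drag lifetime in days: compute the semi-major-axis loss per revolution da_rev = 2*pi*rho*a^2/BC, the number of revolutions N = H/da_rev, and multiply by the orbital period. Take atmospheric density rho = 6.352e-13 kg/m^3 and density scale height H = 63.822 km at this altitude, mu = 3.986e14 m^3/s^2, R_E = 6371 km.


a = R_E + alt = 6876.9000 km = 6.8769e+06 m
da_rev = 2*pi*rho*a^2/BC = 2*pi*6.352e-13*(6.8769e+06)^2/10.5 = 17.975728 m per revolution
N = H/da_rev = 63822.0000 m / 17.975728 m = 3550.4543 revolutions
P = 2*pi*sqrt(a^3/mu) = 5675.4498 s
lifetime = N*P = 3550.4543 * 5675.4498 = 2.0150425e+07 s = 233.2225 days

233.2225 days


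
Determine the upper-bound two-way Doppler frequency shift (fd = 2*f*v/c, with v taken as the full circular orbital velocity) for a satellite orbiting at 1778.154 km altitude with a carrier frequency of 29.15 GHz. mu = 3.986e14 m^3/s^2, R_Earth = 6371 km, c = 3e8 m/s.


r = 8.149154e+06 m
v = sqrt(mu/r) = 6993.7867 m/s (worst-case radial velocity)
f = 29.15 GHz = 2.915e+10 Hz
fd = 2*f*v/c = 2*2.915e+10*6993.7867/3.0e+08
fd = 1.3591259e+06 Hz

1.3591e+06 Hz


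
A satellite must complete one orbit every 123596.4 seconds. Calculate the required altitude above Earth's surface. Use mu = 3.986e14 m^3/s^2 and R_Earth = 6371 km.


T = 123596.4 s
r = (mu*T^2/(4*pi^2))^(1/3) = (3.986e14 * 123596.4^2 / (4*pi^2))^(1/3)
r = 5.3628593e+07 m = 53628.5926 km
alt = r - R_E = 53628.5926 - 6371 = 47257.5926 km

47257.5926 km


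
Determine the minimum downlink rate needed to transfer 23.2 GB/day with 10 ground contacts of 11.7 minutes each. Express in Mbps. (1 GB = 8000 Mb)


total contact time = 10 * 11.7 * 60 = 7020.0000 s
data = 23.2 GB = 185600.0000 Mb
rate = 185600.0000 / 7020.0000 = 26.4387 Mbps

26.4387 Mbps


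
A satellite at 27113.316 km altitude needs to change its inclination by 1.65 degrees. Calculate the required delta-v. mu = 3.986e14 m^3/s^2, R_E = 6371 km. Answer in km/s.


r = 33484.3160 km = 3.3484316e+07 m
V = sqrt(mu/r) = 3450.2291 m/s
di = 1.65 deg = 0.02879793 rad
dV = 2*V*sin(di/2) = 2*3450.2291*sin(0.01439897)
dV = 99.3560 m/s = 0.09935603 km/s

0.0994 km/s


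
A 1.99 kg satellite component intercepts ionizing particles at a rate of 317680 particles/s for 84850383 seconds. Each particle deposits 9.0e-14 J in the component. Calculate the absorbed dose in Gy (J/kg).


Total energy deposited = rate * time * E_per
  = 317680 * 84850383 * 9.0e-14 = 2.4260 J
Dose = E_total / mass = 2.4260 / 1.99
Dose = 1.2191 Gy

1.2191 Gy


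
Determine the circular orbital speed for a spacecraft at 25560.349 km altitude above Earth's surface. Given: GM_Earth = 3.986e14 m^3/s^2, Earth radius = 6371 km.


r = R_E + alt = 6371.0 + 25560.349 = 31931.3490 km = 3.1931349e+07 m
v = sqrt(mu/r) = sqrt(3.986e14 / 3.1931349e+07) = 3533.1332 m/s = 3.5331 km/s

3.5331 km/s


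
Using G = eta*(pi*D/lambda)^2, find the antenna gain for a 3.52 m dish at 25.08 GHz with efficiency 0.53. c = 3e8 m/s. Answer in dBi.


lambda = c/f = 3e8 / 2.508e+10 = 0.01196172 m
G = eta*(pi*D/lambda)^2 = 0.53*(pi*3.52/0.01196172)^2
G = 452974.2315 (linear)
G = 10*log10(452974.2315) = 56.5607 dBi

56.5607 dBi


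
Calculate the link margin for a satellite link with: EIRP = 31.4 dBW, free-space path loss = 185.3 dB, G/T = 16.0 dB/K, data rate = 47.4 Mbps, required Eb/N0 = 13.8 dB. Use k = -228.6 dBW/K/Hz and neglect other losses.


C/N0 = EIRP - FSPL + G/T - k = 31.4 - 185.3 + 16.0 - (-228.6)
C/N0 = 90.7000 dB-Hz
R_b = 47.4 Mbps = 4.74e+07 bps -> 10*log10(R_b) = 76.7578 dB-Hz
Eb/N0 = C/N0 - 10*log10(R_b) = 90.7000 - 76.7578 = 13.9422 dB
Margin = Eb/N0 - Eb/N0_req = 13.9422 - 13.8 = 0.1422166 dB (link closes)

0.1422 dB


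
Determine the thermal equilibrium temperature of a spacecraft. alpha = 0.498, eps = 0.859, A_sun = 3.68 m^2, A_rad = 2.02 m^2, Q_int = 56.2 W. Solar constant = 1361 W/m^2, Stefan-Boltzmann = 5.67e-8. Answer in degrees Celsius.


Numerator = alpha*S*A_sun + Q_int = 0.498*1361*3.68 + 56.2 = 2550.4230 W
Denominator = eps*sigma*A_rad = 0.859*5.67e-8*2.02 = 9.8384706e-08 W/K^4
T^4 = 2.5922962e+10 K^4
T = 401.2556 K = 128.1056 C

128.1056 degrees Celsius


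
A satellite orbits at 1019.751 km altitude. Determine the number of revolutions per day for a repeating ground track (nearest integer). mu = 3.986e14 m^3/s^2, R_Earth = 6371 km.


r = 7.390751e+06 m
T = 2*pi*sqrt(r^3/mu) = 6323.3042 s = 105.3884 min
revs/day = 1440 / 105.3884 = 13.6637
Rounded: 14 revolutions per day

14 revolutions per day


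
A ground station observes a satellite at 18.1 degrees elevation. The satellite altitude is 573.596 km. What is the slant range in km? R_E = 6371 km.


h = 573.596 km, el = 18.1 deg
d = -R_E*sin(el) + sqrt((R_E*sin(el))^2 + 2*R_E*h + h^2)
d = -6371.0000*sin(0.3159046) + sqrt((6371.0000*0.3106764)^2 + 2*6371.0000*573.596 + 573.596^2)
d = 1420.0155 km

1420.0155 km


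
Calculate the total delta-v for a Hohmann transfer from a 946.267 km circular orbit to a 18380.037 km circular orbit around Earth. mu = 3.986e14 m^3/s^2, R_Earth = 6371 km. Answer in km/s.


r1 = 7317.2670 km = 7.317267e+06 m
r2 = 24751.0370 km = 2.4751037e+07 m
dv1 = sqrt(mu/r1)*(sqrt(2*r2/(r1+r2)) - 1) = 1789.3267 m/s
dv2 = sqrt(mu/r2)*(1 - sqrt(2*r1/(r1+r2))) = 1302.0639 m/s
total dv = |dv1| + |dv2| = 1789.3267 + 1302.0639 = 3091.3906 m/s = 3.0914 km/s

3.0914 km/s


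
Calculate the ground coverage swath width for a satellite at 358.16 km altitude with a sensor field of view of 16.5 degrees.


FOV = 16.5 deg = 0.2879793 rad
swath = 2 * alt * tan(FOV/2) = 2 * 358.16 * tan(0.1439897)
swath = 2 * 358.16 * 0.1449931
swath = 103.8615 km

103.8615 km


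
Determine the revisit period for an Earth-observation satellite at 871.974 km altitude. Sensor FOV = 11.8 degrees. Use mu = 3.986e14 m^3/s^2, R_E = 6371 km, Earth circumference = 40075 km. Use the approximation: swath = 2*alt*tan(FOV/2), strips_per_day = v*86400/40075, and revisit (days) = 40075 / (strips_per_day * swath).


swath = 2*871.974*tan(0.1029744) = 180.2195 km
v = sqrt(mu/r) = 7418.3989 m/s = 7.4184 km/s
strips/day = v*86400/40075 = 7.4184*86400/40075 = 15.9938
coverage/day = strips * swath = 15.9938 * 180.2195 = 2882.3862 km
revisit = 40075 / 2882.3862 = 13.9034 days

13.9034 days


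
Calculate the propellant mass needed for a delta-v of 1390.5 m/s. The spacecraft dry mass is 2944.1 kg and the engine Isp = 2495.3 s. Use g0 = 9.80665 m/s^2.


ve = Isp * g0 = 2495.3 * 9.80665 = 24470.533745 m/s
mass ratio = exp(dv/ve) = exp(1390.5/24470.533745) = 1.05846891
m_prop = m_dry * (mr - 1) = 2944.1 * (1.05846891 - 1)
m_prop = 172.1383 kg

172.1383 kg


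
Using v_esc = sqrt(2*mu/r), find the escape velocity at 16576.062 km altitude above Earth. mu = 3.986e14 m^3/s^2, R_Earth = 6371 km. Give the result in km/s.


r = 6371.0 + 16576.062 = 22947.0620 km = 2.2947062e+07 m
v_esc = sqrt(2*mu/r) = sqrt(2*3.986e14 / 2.2947062e+07)
v_esc = 5894.1353 m/s = 5.8941 km/s

5.8941 km/s


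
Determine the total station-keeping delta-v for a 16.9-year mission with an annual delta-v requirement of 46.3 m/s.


dV = rate * years = 46.3 * 16.9
dV = 782.4700 m/s

782.4700 m/s


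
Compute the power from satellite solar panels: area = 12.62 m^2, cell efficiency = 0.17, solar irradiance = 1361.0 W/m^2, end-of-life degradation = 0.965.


P = area * eta * S * degradation
P = 12.62 * 0.17 * 1361.0 * 0.965
P = 2817.6933 W

2817.6933 W


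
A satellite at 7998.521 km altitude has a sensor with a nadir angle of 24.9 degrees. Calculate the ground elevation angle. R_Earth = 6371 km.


r = R_E + alt = 14369.5210 km
Law of sines in the satellite / Earth-center / ground-point triangle:
  sin(nadir)/R_E = sin(90 + el)/r  =>  cos(el) = (r/R_E)*sin(nadir)
cos(el) = (14369.5210 / 6371.0000) * sin(24.9 deg) = 0.9496285
el = arccos(0.9496285) = 18.2629 deg
(Earth-central angle = 90 - nadir - el = 46.8371 deg)

18.2629 degrees


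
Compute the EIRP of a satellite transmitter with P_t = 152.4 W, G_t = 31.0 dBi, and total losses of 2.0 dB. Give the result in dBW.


Pt = 152.4 W = 21.8298 dBW
EIRP = Pt_dBW + Gt - losses = 21.8298 + 31.0 - 2.0 = 50.8298 dBW

50.8298 dBW


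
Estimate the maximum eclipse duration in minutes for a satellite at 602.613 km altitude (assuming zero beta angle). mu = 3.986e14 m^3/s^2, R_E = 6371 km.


r = 6973.6130 km
T = 96.5932 min
Eclipse fraction = arcsin(R_E/r)/pi = arcsin(6371.0000/6973.6130)/pi
= arcsin(0.9135867)/pi = 0.3666989
Eclipse duration = 0.3666989 * 96.5932 = 35.4206 min

35.4206 minutes


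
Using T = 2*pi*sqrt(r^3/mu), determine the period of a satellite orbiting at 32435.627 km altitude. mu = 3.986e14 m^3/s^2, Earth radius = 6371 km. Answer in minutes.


r = 38806.6270 km = 3.8806627e+07 m
T = 2*pi*sqrt(r^3/mu) = 2*pi*sqrt(5.8441007e+22 / 3.986e14)
T = 76079.9232 s = 1267.9987 min

1267.9987 minutes


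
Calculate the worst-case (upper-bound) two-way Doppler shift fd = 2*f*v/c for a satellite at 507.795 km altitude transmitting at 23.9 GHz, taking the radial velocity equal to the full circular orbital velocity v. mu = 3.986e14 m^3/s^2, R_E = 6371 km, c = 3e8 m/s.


r = 6.878795e+06 m
v = sqrt(mu/r) = 7612.2398 m/s (worst-case radial velocity)
f = 23.9 GHz = 2.39e+10 Hz
fd = 2*f*v/c = 2*2.39e+10*7612.2398/3.0e+08
fd = 1.2128835e+06 Hz

1.2129e+06 Hz


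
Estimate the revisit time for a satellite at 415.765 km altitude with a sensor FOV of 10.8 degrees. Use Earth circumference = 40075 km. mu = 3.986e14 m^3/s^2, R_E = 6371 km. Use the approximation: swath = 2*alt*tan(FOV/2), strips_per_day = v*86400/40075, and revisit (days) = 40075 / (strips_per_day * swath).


swath = 2*415.765*tan(0.09424778) = 78.6027 km
v = sqrt(mu/r) = 7663.6779 m/s = 7.6637 km/s
strips/day = v*86400/40075 = 7.6637*86400/40075 = 16.5226
coverage/day = strips * swath = 16.5226 * 78.6027 = 1298.7186 km
revisit = 40075 / 1298.7186 = 30.8573 days

30.8573 days


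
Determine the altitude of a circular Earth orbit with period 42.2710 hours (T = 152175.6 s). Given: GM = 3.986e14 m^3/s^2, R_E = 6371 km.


T = 152175.6 s
r = (mu*T^2/(4*pi^2))^(1/3) = (3.986e14 * 152175.6^2 / (4*pi^2))^(1/3)
r = 6.1605932e+07 m = 61605.9323 km
alt = r - R_E = 61605.9323 - 6371 = 55234.9323 km

55234.9323 km


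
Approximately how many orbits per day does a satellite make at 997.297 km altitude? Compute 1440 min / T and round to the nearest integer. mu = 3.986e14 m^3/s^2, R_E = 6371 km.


r = 7.368297e+06 m
T = 2*pi*sqrt(r^3/mu) = 6294.5097 s = 104.9085 min
revs/day = 1440 / 104.9085 = 13.7262
Rounded: 14 revolutions per day

14 revolutions per day


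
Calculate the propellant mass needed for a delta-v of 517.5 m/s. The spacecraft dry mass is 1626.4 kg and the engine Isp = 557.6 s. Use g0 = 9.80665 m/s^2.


ve = Isp * g0 = 557.6 * 9.80665 = 5468.188040 m/s
mass ratio = exp(dv/ve) = exp(517.5/5468.188040) = 1.09926118
m_prop = m_dry * (mr - 1) = 1626.4 * (1.09926118 - 1)
m_prop = 161.4384 kg

161.4384 kg


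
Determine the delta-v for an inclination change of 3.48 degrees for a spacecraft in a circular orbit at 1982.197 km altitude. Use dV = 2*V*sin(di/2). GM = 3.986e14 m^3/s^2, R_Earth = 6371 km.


r = 8353.1970 km = 8.353197e+06 m
V = sqrt(mu/r) = 6907.8402 m/s
di = 3.48 deg = 0.06073746 rad
dV = 2*V*sin(di/2) = 2*6907.8402*sin(0.03036873)
dV = 419.5002 m/s = 0.4195002 km/s

0.4195 km/s


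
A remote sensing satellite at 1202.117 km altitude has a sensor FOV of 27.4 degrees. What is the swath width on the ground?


FOV = 27.4 deg = 0.4782202 rad
swath = 2 * alt * tan(FOV/2) = 2 * 1202.117 * tan(0.2391101)
swath = 2 * 1202.117 * 0.2437737
swath = 586.0891 km

586.0891 km


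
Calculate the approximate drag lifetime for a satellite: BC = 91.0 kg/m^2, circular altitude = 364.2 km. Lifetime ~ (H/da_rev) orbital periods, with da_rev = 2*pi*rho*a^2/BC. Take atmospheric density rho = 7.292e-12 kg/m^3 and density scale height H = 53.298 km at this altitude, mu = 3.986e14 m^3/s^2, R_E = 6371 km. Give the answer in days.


a = R_E + alt = 6735.2000 km = 6.7352e+06 m
da_rev = 2*pi*rho*a^2/BC = 2*pi*7.292e-12*(6.7352e+06)^2/91.0 = 22.839476 m per revolution
N = H/da_rev = 53298.0000 m / 22.839476 m = 2333.5912 revolutions
P = 2*pi*sqrt(a^3/mu) = 5500.9407 s
lifetime = N*P = 2333.5912 * 5500.9407 = 1.2836947e+07 s = 148.5758 days

148.5758 days


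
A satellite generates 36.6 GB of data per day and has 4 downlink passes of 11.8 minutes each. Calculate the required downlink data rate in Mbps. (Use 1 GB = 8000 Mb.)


total contact time = 4 * 11.8 * 60 = 2832.0000 s
data = 36.6 GB = 292800.0000 Mb
rate = 292800.0000 / 2832.0000 = 103.3898 Mbps

103.3898 Mbps


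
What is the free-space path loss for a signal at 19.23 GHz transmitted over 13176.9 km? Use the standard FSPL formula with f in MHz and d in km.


f = 19.23 GHz = 19230.0000 MHz
d = 13176.9 km
FSPL = 32.44 + 20*log10(19230.0000) + 20*log10(13176.9)
FSPL = 32.44 + 85.6796 + 82.3963
FSPL = 200.5159 dB

200.5159 dB


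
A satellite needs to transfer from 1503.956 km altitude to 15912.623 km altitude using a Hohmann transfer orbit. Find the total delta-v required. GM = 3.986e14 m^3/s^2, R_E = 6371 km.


r1 = 7874.9560 km = 7.874956e+06 m
r2 = 22283.6230 km = 2.2283623e+07 m
dv1 = sqrt(mu/r1)*(sqrt(2*r2/(r1+r2)) - 1) = 1534.1213 m/s
dv2 = sqrt(mu/r2)*(1 - sqrt(2*r1/(r1+r2))) = 1172.9764 m/s
total dv = |dv1| + |dv2| = 1534.1213 + 1172.9764 = 2707.0977 m/s = 2.7071 km/s

2.7071 km/s


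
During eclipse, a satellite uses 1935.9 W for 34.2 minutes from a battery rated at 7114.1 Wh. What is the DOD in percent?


E_used = P * t / 60 = 1935.9 * 34.2 / 60 = 1103.4630 Wh
DOD = E_used / E_total * 100 = 1103.4630 / 7114.1 * 100
DOD = 15.5109 %

15.5109 %


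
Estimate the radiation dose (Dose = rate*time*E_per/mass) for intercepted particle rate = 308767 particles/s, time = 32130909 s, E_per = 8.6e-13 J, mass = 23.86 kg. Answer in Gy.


Total energy deposited = rate * time * E_per
  = 308767 * 32130909 * 8.6e-13 = 8.5320 J
Dose = E_total / mass = 8.5320 / 23.86
Dose = 0.3575871 Gy

0.3576 Gy


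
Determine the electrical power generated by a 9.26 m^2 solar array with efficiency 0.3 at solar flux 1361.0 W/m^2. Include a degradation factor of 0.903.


P = area * eta * S * degradation
P = 9.26 * 0.3 * 1361.0 * 0.903
P = 3414.1148 W

3414.1148 W


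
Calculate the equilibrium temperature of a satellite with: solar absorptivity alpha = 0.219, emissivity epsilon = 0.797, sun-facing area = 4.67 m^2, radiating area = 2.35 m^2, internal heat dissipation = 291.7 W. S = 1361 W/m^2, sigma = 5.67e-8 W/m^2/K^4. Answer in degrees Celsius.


Numerator = alpha*S*A_sun + Q_int = 0.219*1361*4.67 + 291.7 = 1683.6355 W
Denominator = eps*sigma*A_rad = 0.797*5.67e-8*2.35 = 1.0619627e-07 W/K^4
T^4 = 1.5853999e+10 K^4
T = 354.8417 K = 81.6917 C

81.6917 degrees Celsius


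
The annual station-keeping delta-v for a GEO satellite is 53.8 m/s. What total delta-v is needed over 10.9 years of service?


dV = rate * years = 53.8 * 10.9
dV = 586.4200 m/s

586.4200 m/s


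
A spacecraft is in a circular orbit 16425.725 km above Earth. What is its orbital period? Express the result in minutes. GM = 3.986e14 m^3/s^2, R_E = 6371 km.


r = 22796.7250 km = 2.2796725e+07 m
T = 2*pi*sqrt(r^3/mu) = 2*pi*sqrt(1.1847245e+22 / 3.986e14)
T = 34254.6798 s = 570.9113 min

570.9113 minutes


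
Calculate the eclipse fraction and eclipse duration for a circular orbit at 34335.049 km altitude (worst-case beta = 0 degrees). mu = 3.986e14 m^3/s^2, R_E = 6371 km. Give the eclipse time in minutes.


r = 40706.0490 km
T = 1362.2236 min
Eclipse fraction = arcsin(R_E/r)/pi = arcsin(6371.0000/40706.0490)/pi
= arcsin(0.1565124)/pi = 0.05002511
Eclipse duration = 0.05002511 * 1362.2236 = 68.1454 min

68.1454 minutes


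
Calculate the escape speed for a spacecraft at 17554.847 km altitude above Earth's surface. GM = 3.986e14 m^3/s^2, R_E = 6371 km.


r = 6371.0 + 17554.847 = 23925.8470 km = 2.3925847e+07 m
v_esc = sqrt(2*mu/r) = sqrt(2*3.986e14 / 2.3925847e+07)
v_esc = 5772.3145 m/s = 5.7723 km/s

5.7723 km/s


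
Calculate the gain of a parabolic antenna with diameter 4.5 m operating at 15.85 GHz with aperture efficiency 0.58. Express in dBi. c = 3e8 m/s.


lambda = c/f = 3e8 / 1.585e+10 = 0.01892744 m
G = eta*(pi*D/lambda)^2 = 0.58*(pi*4.5/0.01892744)^2
G = 323570.4033 (linear)
G = 10*log10(323570.4033) = 55.0997 dBi

55.0997 dBi


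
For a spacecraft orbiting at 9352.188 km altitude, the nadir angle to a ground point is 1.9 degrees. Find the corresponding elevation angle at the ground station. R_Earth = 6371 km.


r = R_E + alt = 15723.1880 km
Law of sines in the satellite / Earth-center / ground-point triangle:
  sin(nadir)/R_E = sin(90 + el)/r  =>  cos(el) = (r/R_E)*sin(nadir)
cos(el) = (15723.1880 / 6371.0000) * sin(1.9 deg) = 0.08182469
el = arccos(0.08182469) = 85.3065 deg
(Earth-central angle = 90 - nadir - el = 2.7935 deg)

85.3065 degrees


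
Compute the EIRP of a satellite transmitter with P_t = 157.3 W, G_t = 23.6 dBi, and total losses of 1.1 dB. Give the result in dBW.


Pt = 157.3 W = 21.9673 dBW
EIRP = Pt_dBW + Gt - losses = 21.9673 + 23.6 - 1.1 = 44.4673 dBW

44.4673 dBW


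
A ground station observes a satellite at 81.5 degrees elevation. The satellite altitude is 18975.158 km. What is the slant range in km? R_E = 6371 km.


h = 18975.158 km, el = 81.5 deg
d = -R_E*sin(el) + sqrt((R_E*sin(el))^2 + 2*R_E*h + h^2)
d = -6371.0000*sin(1.4224) + sqrt((6371.0000*0.9890159)^2 + 2*6371.0000*18975.158 + 18975.158^2)
d = 19027.6384 km

19027.6384 km


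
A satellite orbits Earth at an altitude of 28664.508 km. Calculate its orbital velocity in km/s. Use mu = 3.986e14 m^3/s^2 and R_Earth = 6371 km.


r = R_E + alt = 6371.0 + 28664.508 = 35035.5080 km = 3.5035508e+07 m
v = sqrt(mu/r) = sqrt(3.986e14 / 3.5035508e+07) = 3372.9852 m/s = 3.3730 km/s

3.3730 km/s


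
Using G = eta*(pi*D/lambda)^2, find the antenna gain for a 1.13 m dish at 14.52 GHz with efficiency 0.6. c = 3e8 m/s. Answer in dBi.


lambda = c/f = 3e8 / 1.452e+10 = 0.02066116 m
G = eta*(pi*D/lambda)^2 = 0.6*(pi*1.13/0.02066116)^2
G = 17713.2644 (linear)
G = 10*log10(17713.2644) = 42.4830 dBi

42.4830 dBi


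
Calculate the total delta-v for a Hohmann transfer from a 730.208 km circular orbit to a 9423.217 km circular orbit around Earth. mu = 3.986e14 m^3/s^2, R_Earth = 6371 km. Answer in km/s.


r1 = 7101.2080 km = 7.101208e+06 m
r2 = 15794.2170 km = 1.5794217e+07 m
dv1 = sqrt(mu/r1)*(sqrt(2*r2/(r1+r2)) - 1) = 1308.1114 m/s
dv2 = sqrt(mu/r2)*(1 - sqrt(2*r1/(r1+r2))) = 1067.0142 m/s
total dv = |dv1| + |dv2| = 1308.1114 + 1067.0142 = 2375.1256 m/s = 2.3751 km/s

2.3751 km/s


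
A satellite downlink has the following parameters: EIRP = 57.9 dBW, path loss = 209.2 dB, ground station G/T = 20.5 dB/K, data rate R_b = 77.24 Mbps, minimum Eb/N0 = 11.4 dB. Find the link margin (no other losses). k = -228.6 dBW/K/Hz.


C/N0 = EIRP - FSPL + G/T - k = 57.9 - 209.2 + 20.5 - (-228.6)
C/N0 = 97.8000 dB-Hz
R_b = 77.24 Mbps = 7.724e+07 bps -> 10*log10(R_b) = 78.8784 dB-Hz
Eb/N0 = C/N0 - 10*log10(R_b) = 97.8000 - 78.8784 = 18.9216 dB
Margin = Eb/N0 - Eb/N0_req = 18.9216 - 11.4 = 7.5216 dB (link closes)

7.5216 dB


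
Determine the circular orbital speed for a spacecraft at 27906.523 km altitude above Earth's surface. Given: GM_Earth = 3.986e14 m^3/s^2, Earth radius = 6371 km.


r = R_E + alt = 6371.0 + 27906.523 = 34277.5230 km = 3.4277523e+07 m
v = sqrt(mu/r) = sqrt(3.986e14 / 3.4277523e+07) = 3410.0750 m/s = 3.4101 km/s

3.4101 km/s


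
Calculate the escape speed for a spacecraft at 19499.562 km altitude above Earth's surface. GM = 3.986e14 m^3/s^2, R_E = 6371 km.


r = 6371.0 + 19499.562 = 25870.5620 km = 2.5870562e+07 m
v_esc = sqrt(2*mu/r) = sqrt(2*3.986e14 / 2.5870562e+07)
v_esc = 5551.1212 m/s = 5.5511 km/s

5.5511 km/s


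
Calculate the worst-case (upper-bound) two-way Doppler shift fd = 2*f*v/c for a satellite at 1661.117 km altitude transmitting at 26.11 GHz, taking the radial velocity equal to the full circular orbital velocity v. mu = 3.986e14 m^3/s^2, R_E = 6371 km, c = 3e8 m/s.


r = 8.032117e+06 m
v = sqrt(mu/r) = 7044.5561 m/s (worst-case radial velocity)
f = 26.11 GHz = 2.611e+10 Hz
fd = 2*f*v/c = 2*2.611e+10*7044.5561/3.0e+08
fd = 1.2262224e+06 Hz

1.2262e+06 Hz


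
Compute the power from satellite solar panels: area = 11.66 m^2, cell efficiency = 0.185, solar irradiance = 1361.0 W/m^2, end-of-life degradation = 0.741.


P = area * eta * S * degradation
P = 11.66 * 0.185 * 1361.0 * 0.741
P = 2175.4375 W

2175.4375 W


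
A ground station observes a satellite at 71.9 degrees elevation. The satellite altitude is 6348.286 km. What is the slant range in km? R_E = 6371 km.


h = 6348.286 km, el = 71.9 deg
d = -R_E*sin(el) + sqrt((R_E*sin(el))^2 + 2*R_E*h + h^2)
d = -6371.0000*sin(1.2549) + sqrt((6371.0000*0.9505157)^2 + 2*6371.0000*6348.286 + 6348.286^2)
d = 6508.5999 km

6508.5999 km


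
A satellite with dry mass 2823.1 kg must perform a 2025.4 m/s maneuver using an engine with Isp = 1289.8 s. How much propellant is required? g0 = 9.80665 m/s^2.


ve = Isp * g0 = 1289.8 * 9.80665 = 12648.617170 m/s
mass ratio = exp(dv/ve) = exp(2025.4/12648.617170) = 1.17366130
m_prop = m_dry * (mr - 1) = 2823.1 * (1.17366130 - 1)
m_prop = 490.2632 kg

490.2632 kg


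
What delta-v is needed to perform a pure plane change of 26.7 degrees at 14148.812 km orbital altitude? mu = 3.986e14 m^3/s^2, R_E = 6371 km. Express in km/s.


r = 20519.8120 km = 2.0519812e+07 m
V = sqrt(mu/r) = 4407.3948 m/s
di = 26.7 deg = 0.4660029 rad
dV = 2*V*sin(di/2) = 2*4407.3948*sin(0.2330015)
dV = 2035.3253 m/s = 2.0353 km/s

2.0353 km/s


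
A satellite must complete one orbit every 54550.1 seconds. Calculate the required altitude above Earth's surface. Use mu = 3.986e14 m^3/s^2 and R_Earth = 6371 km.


T = 54550.1 s
r = (mu*T^2/(4*pi^2))^(1/3) = (3.986e14 * 54550.1^2 / (4*pi^2))^(1/3)
r = 3.1087769e+07 m = 31087.7688 km
alt = r - R_E = 31087.7688 - 6371 = 24716.7688 km

24716.7688 km


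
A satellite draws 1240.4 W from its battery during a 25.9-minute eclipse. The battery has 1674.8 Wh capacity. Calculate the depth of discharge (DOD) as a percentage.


E_used = P * t / 60 = 1240.4 * 25.9 / 60 = 535.4393 Wh
DOD = E_used / E_total * 100 = 535.4393 / 1674.8 * 100
DOD = 31.9703 %

31.9703 %


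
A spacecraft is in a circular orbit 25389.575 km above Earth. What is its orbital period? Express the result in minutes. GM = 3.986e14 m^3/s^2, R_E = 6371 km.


r = 31760.5750 km = 3.1760575e+07 m
T = 2*pi*sqrt(r^3/mu) = 2*pi*sqrt(3.2037976e+22 / 3.986e14)
T = 56330.5194 s = 938.8420 min

938.8420 minutes


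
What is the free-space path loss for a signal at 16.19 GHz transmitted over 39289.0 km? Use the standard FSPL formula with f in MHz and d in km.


f = 16.19 GHz = 16190.0000 MHz
d = 39289.0 km
FSPL = 32.44 + 20*log10(16190.0000) + 20*log10(39289.0)
FSPL = 32.44 + 84.1849 + 91.8854
FSPL = 208.5104 dB

208.5104 dB


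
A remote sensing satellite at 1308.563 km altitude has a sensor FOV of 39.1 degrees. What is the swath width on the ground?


FOV = 39.1 deg = 0.6824237 rad
swath = 2 * alt * tan(FOV/2) = 2 * 1308.563 * tan(0.3412119)
swath = 2 * 1308.563 * 0.355101
swath = 929.3440 km

929.3440 km


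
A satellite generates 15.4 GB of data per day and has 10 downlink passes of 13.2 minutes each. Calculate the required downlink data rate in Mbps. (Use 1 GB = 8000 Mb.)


total contact time = 10 * 13.2 * 60 = 7920.0000 s
data = 15.4 GB = 123200.0000 Mb
rate = 123200.0000 / 7920.0000 = 15.5556 Mbps

15.5556 Mbps


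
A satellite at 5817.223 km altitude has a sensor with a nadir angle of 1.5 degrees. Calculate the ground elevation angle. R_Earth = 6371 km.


r = R_E + alt = 12188.2230 km
Law of sines in the satellite / Earth-center / ground-point triangle:
  sin(nadir)/R_E = sin(90 + el)/r  =>  cos(el) = (r/R_E)*sin(nadir)
cos(el) = (12188.2230 / 6371.0000) * sin(1.5 deg) = 0.05007856
el = arccos(0.05007856) = 87.1295 deg
(Earth-central angle = 90 - nadir - el = 1.3705 deg)

87.1295 degrees


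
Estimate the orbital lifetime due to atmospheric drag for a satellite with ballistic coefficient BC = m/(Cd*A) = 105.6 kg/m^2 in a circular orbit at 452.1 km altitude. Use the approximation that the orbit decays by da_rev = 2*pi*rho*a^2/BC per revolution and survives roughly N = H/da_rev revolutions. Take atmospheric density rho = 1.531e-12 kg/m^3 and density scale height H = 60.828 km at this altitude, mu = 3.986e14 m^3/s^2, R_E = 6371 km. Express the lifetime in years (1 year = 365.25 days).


a = R_E + alt = 6823.1000 km = 6.8231e+06 m
da_rev = 2*pi*rho*a^2/BC = 2*pi*1.531e-12*(6.8231e+06)^2/105.6 = 4.240867 m per revolution
N = H/da_rev = 60828.0000 m / 4.240867 m = 14343.2948 revolutions
P = 2*pi*sqrt(a^3/mu) = 5608.9792 s
lifetime = N*P = 14343.2948 * 5608.9792 = 8.0451241e+07 s = 931.1486 days
years = 931.1486 / 365.25 = 2.5493 years

2.5493 years


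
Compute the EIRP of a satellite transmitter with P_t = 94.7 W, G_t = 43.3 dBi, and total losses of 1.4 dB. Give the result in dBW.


Pt = 94.7 W = 19.7635 dBW
EIRP = Pt_dBW + Gt - losses = 19.7635 + 43.3 - 1.4 = 61.6635 dBW

61.6635 dBW


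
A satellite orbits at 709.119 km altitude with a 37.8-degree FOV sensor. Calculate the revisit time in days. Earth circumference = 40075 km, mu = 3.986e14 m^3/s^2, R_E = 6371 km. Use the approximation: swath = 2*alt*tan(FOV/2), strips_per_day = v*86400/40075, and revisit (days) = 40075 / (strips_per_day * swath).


swath = 2*709.119*tan(0.3298672) = 485.5714 km
v = sqrt(mu/r) = 7503.2319 m/s = 7.5032 km/s
strips/day = v*86400/40075 = 7.5032*86400/40075 = 16.1766
coverage/day = strips * swath = 16.1766 * 485.5714 = 7854.9184 km
revisit = 40075 / 7854.9184 = 5.1019 days

5.1019 days


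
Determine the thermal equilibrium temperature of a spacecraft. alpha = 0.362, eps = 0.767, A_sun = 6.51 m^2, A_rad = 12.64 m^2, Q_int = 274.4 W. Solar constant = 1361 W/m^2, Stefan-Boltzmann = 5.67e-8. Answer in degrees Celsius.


Numerator = alpha*S*A_sun + Q_int = 0.362*1361*6.51 + 274.4 = 3481.7598 W
Denominator = eps*sigma*A_rad = 0.767*5.67e-8*12.64 = 5.496997e-07 W/K^4
T^4 = 6.3339308e+09 K^4
T = 282.1099 K = 8.9599 C

8.9599 degrees Celsius


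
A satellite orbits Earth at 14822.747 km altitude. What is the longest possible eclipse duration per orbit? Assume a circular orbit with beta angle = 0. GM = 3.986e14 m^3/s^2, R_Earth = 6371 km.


r = 21193.7470 km
T = 511.7662 min
Eclipse fraction = arcsin(R_E/r)/pi = arcsin(6371.0000/21193.7470)/pi
= arcsin(0.3006075)/pi = 0.09718943
Eclipse duration = 0.09718943 * 511.7662 = 49.7383 min

49.7383 minutes


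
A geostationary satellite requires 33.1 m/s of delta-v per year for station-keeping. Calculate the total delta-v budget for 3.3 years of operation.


dV = rate * years = 33.1 * 3.3
dV = 109.2300 m/s

109.2300 m/s


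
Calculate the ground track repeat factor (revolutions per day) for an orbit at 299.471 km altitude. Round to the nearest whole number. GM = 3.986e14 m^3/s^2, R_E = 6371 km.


r = 6.670471e+06 m
T = 2*pi*sqrt(r^3/mu) = 5421.8309 s = 90.3638 min
revs/day = 1440 / 90.3638 = 15.9356
Rounded: 16 revolutions per day

16 revolutions per day


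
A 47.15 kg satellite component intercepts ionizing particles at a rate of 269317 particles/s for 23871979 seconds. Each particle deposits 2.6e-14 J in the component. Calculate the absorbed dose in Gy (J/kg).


Total energy deposited = rate * time * E_per
  = 269317 * 23871979 * 2.6e-14 = 0.1671574 J
Dose = E_total / mass = 0.1671574 / 47.15
Dose = 0.003545225 Gy

0.0035 Gy


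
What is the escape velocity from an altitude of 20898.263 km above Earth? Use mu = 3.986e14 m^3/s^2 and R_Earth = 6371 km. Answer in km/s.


r = 6371.0 + 20898.263 = 27269.2630 km = 2.7269263e+07 m
v_esc = sqrt(2*mu/r) = sqrt(2*3.986e14 / 2.7269263e+07)
v_esc = 5406.8827 m/s = 5.4069 km/s

5.4069 km/s


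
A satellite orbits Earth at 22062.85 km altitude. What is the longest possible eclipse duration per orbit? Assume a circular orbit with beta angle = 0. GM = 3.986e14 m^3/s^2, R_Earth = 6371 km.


r = 28433.8500 km
T = 795.2679 min
Eclipse fraction = arcsin(R_E/r)/pi = arcsin(6371.0000/28433.8500)/pi
= arcsin(0.2240639)/pi = 0.07193244
Eclipse duration = 0.07193244 * 795.2679 = 57.2056 min

57.2056 minutes


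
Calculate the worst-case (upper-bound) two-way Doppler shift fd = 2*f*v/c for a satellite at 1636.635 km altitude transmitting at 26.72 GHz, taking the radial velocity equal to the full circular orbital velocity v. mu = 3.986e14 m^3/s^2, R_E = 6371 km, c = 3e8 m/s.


r = 8.007635e+06 m
v = sqrt(mu/r) = 7055.3167 m/s (worst-case radial velocity)
f = 26.72 GHz = 2.672e+10 Hz
fd = 2*f*v/c = 2*2.672e+10*7055.3167/3.0e+08
fd = 1.2567871e+06 Hz

1.2568e+06 Hz


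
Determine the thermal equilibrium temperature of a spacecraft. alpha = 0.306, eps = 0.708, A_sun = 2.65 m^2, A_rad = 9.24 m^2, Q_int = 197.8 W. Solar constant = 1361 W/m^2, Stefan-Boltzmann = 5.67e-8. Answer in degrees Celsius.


Numerator = alpha*S*A_sun + Q_int = 0.306*1361*2.65 + 197.8 = 1301.4349 W
Denominator = eps*sigma*A_rad = 0.708*5.67e-8*9.24 = 3.7092686e-07 W/K^4
T^4 = 3.5086024e+09 K^4
T = 243.3792 K = -29.7708 C

-29.7708 degrees Celsius


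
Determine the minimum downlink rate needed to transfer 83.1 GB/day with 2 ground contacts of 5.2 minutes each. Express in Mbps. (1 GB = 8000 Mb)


total contact time = 2 * 5.2 * 60 = 624.0000 s
data = 83.1 GB = 664800.0000 Mb
rate = 664800.0000 / 624.0000 = 1065.3846 Mbps

1065.3846 Mbps


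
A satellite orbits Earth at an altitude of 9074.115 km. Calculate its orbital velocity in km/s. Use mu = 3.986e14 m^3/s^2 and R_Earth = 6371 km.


r = R_E + alt = 6371.0 + 9074.115 = 15445.1150 km = 1.5445115e+07 m
v = sqrt(mu/r) = sqrt(3.986e14 / 1.5445115e+07) = 5080.1095 m/s = 5.0801 km/s

5.0801 km/s


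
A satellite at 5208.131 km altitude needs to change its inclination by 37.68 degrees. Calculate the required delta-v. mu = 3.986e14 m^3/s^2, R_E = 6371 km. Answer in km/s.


r = 11579.1310 km = 1.1579131e+07 m
V = sqrt(mu/r) = 5867.1969 m/s
di = 37.68 deg = 0.6576401 rad
dV = 2*V*sin(di/2) = 2*5867.1969*sin(0.32882)
dV = 3789.3468 m/s = 3.7893 km/s

3.7893 km/s


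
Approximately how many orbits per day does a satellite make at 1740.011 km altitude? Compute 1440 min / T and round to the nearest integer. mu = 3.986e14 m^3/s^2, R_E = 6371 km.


r = 8.111011e+06 m
T = 2*pi*sqrt(r^3/mu) = 7269.8208 s = 121.1637 min
revs/day = 1440 / 121.1637 = 11.8847
Rounded: 12 revolutions per day

12 revolutions per day


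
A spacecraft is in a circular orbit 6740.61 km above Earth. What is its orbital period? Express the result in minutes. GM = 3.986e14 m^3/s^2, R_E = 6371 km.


r = 13111.6100 km = 1.311161e+07 m
T = 2*pi*sqrt(r^3/mu) = 2*pi*sqrt(2.2540735e+21 / 3.986e14)
T = 14941.5363 s = 249.0256 min

249.0256 minutes


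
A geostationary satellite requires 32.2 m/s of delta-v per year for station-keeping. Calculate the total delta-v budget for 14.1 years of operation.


dV = rate * years = 32.2 * 14.1
dV = 454.0200 m/s

454.0200 m/s


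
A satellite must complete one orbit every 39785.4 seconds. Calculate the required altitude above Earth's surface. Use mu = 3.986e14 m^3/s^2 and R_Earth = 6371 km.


T = 39785.4 s
r = (mu*T^2/(4*pi^2))^(1/3) = (3.986e14 * 39785.4^2 / (4*pi^2))^(1/3)
r = 2.518885e+07 m = 25188.8499 km
alt = r - R_E = 25188.8499 - 6371 = 18817.8499 km

18817.8499 km


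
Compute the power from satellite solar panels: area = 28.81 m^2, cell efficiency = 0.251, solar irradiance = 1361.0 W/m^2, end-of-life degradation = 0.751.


P = area * eta * S * degradation
P = 28.81 * 0.251 * 1361.0 * 0.751
P = 7391.2015 W

7391.2015 W


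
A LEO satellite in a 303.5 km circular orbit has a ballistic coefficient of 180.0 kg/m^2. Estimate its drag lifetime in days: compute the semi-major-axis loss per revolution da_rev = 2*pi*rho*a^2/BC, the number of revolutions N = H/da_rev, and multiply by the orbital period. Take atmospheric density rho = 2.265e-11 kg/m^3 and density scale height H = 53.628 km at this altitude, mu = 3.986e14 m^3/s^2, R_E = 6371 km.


a = R_E + alt = 6674.5000 km = 6.6745e+06 m
da_rev = 2*pi*rho*a^2/BC = 2*pi*2.265e-11*(6.6745e+06)^2/180.0 = 35.221921 m per revolution
N = H/da_rev = 53628.0000 m / 35.221921 m = 1522.5745 revolutions
P = 2*pi*sqrt(a^3/mu) = 5426.7439 s
lifetime = N*P = 1522.5745 * 5426.7439 = 8.262622e+06 s = 95.6322 days

95.6322 days


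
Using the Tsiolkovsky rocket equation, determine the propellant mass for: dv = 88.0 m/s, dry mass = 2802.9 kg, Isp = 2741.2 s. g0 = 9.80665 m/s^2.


ve = Isp * g0 = 2741.2 * 9.80665 = 26881.988980 m/s
mass ratio = exp(dv/ve) = exp(88.0/26881.988980) = 1.00327893
m_prop = m_dry * (mr - 1) = 2802.9 * (1.00327893 - 1)
m_prop = 9.1905 kg

9.1905 kg


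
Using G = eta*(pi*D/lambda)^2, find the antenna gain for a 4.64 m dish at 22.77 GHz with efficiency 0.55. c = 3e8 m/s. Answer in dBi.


lambda = c/f = 3e8 / 2.277e+10 = 0.01317523 m
G = eta*(pi*D/lambda)^2 = 0.55*(pi*4.64/0.01317523)^2
G = 673258.6591 (linear)
G = 10*log10(673258.6591) = 58.2818 dBi

58.2818 dBi


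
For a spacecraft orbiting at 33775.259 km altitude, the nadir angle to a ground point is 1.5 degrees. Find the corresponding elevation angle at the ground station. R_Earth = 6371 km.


r = R_E + alt = 40146.2590 km
Law of sines in the satellite / Earth-center / ground-point triangle:
  sin(nadir)/R_E = sin(90 + el)/r  =>  cos(el) = (r/R_E)*sin(nadir)
cos(el) = (40146.2590 / 6371.0000) * sin(1.5 deg) = 0.1649516
el = arccos(0.1649516) = 80.5056 deg
(Earth-central angle = 90 - nadir - el = 7.9944 deg)

80.5056 degrees


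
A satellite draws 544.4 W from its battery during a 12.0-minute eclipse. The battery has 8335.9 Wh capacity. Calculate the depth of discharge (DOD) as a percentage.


E_used = P * t / 60 = 544.4 * 12.0 / 60 = 108.8800 Wh
DOD = E_used / E_total * 100 = 108.8800 / 8335.9 * 100
DOD = 1.3062 %

1.3062 %


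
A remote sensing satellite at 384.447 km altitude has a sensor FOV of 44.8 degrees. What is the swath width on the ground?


FOV = 44.8 deg = 0.7819075 rad
swath = 2 * alt * tan(FOV/2) = 2 * 384.447 * tan(0.3909538)
swath = 2 * 384.447 * 0.4121703
swath = 316.9152 km

316.9152 km


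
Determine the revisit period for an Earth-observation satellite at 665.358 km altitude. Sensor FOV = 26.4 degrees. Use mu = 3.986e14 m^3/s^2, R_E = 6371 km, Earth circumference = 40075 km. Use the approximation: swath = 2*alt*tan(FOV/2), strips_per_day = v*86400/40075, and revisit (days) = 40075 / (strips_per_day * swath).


swath = 2*665.358*tan(0.2303835) = 312.1166 km
v = sqrt(mu/r) = 7526.5280 m/s = 7.5265 km/s
strips/day = v*86400/40075 = 7.5265*86400/40075 = 16.2269
coverage/day = strips * swath = 16.2269 * 312.1166 = 5064.6774 km
revisit = 40075 / 5064.6774 = 7.9126 days

7.9126 days


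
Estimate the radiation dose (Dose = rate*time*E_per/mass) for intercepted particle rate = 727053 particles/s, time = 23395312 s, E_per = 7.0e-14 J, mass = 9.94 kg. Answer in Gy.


Total energy deposited = rate * time * E_per
  = 727053 * 23395312 * 7.0e-14 = 1.1907 J
Dose = E_total / mass = 1.1907 / 9.94
Dose = 0.1197861 Gy

0.1198 Gy


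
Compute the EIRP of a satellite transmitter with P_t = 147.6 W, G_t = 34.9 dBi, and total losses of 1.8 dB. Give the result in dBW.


Pt = 147.6 W = 21.6909 dBW
EIRP = Pt_dBW + Gt - losses = 21.6909 + 34.9 - 1.8 = 54.7909 dBW

54.7909 dBW


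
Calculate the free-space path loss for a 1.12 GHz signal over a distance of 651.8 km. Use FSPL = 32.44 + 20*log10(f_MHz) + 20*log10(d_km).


f = 1.12 GHz = 1120.0000 MHz
d = 651.8 km
FSPL = 32.44 + 20*log10(1120.0000) + 20*log10(651.8)
FSPL = 32.44 + 60.9844 + 56.2823
FSPL = 149.7066 dB

149.7066 dB


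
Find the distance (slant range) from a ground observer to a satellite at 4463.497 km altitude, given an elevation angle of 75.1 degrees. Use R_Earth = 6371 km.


h = 4463.497 km, el = 75.1 deg
d = -R_E*sin(el) + sqrt((R_E*sin(el))^2 + 2*R_E*h + h^2)
d = -6371.0000*sin(1.3107) + sqrt((6371.0000*0.9663761)^2 + 2*6371.0000*4463.497 + 4463.497^2)
d = 4553.1503 km

4553.1503 km


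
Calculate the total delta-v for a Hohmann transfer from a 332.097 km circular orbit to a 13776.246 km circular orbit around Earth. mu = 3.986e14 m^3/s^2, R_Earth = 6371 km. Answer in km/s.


r1 = 6703.0970 km = 6.703097e+06 m
r2 = 20147.2460 km = 2.0147246e+07 m
dv1 = sqrt(mu/r1)*(sqrt(2*r2/(r1+r2)) - 1) = 1735.3131 m/s
dv2 = sqrt(mu/r2)*(1 - sqrt(2*r1/(r1+r2))) = 1305.0009 m/s
total dv = |dv1| + |dv2| = 1735.3131 + 1305.0009 = 3040.3140 m/s = 3.0403 km/s

3.0403 km/s


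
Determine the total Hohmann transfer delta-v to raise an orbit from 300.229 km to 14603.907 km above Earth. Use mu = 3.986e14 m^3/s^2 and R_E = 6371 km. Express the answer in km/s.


r1 = 6671.2290 km = 6.671229e+06 m
r2 = 20974.9070 km = 2.0974907e+07 m
dv1 = sqrt(mu/r1)*(sqrt(2*r2/(r1+r2)) - 1) = 1791.9238 m/s
dv2 = sqrt(mu/r2)*(1 - sqrt(2*r1/(r1+r2))) = 1330.8763 m/s
total dv = |dv1| + |dv2| = 1791.9238 + 1330.8763 = 3122.8001 m/s = 3.1228 km/s

3.1228 km/s


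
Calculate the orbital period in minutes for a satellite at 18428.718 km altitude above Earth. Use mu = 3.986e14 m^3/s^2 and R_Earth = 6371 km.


r = 24799.7180 km = 2.4799718e+07 m
T = 2*pi*sqrt(r^3/mu) = 2*pi*sqrt(1.5252472e+22 / 3.986e14)
T = 38867.0281 s = 647.7838 min

647.7838 minutes


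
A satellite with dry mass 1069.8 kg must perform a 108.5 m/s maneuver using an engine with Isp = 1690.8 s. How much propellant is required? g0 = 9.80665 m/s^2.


ve = Isp * g0 = 1690.8 * 9.80665 = 16581.083820 m/s
mass ratio = exp(dv/ve) = exp(108.5/16581.083820) = 1.00656506
m_prop = m_dry * (mr - 1) = 1069.8 * (1.00656506 - 1)
m_prop = 7.0233 kg

7.0233 kg


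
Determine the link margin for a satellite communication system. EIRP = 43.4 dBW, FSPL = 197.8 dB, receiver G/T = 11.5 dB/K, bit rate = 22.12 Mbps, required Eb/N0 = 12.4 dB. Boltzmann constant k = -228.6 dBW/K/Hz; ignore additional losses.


C/N0 = EIRP - FSPL + G/T - k = 43.4 - 197.8 + 11.5 - (-228.6)
C/N0 = 85.7000 dB-Hz
R_b = 22.12 Mbps = 2.212e+07 bps -> 10*log10(R_b) = 73.4479 dB-Hz
Eb/N0 = C/N0 - 10*log10(R_b) = 85.7000 - 73.4479 = 12.2521 dB
Margin = Eb/N0 - Eb/N0_req = 12.2521 - 12.4 = -0.1478512 dB (negative margin: link does not close)

-0.1479 dB


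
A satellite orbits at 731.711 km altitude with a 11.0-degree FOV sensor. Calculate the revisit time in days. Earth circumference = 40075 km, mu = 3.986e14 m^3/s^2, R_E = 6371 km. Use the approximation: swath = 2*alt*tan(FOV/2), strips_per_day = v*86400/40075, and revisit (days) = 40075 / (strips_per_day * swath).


swath = 2*731.711*tan(0.09599311) = 140.9115 km
v = sqrt(mu/r) = 7491.2894 m/s = 7.4913 km/s
strips/day = v*86400/40075 = 7.4913*86400/40075 = 16.1509
coverage/day = strips * swath = 16.1509 * 140.9115 = 2275.8480 km
revisit = 40075 / 2275.8480 = 17.6088 days

17.6088 days


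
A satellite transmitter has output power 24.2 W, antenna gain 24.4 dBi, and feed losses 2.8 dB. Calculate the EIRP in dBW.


Pt = 24.2 W = 13.8382 dBW
EIRP = Pt_dBW + Gt - losses = 13.8382 + 24.4 - 2.8 = 35.4382 dBW

35.4382 dBW
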